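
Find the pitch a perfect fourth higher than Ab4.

Db5

Four letter names up from A: D.
A perfect fourth is 5 semitones; 5 semitones up from Ab4 gives Db5.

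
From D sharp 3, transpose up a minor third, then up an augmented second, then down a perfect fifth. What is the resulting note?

A minor third up from D#3 is F#3.
An augmented second up from F#3 is G##3.
Down a perfect fifth from G##3: C##3 (7 semitones down).

C double-sharp 3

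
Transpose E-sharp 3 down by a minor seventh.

The seventh takes the letter from E down to F.
A minor seventh is 10 semitones; 10 semitones down from E#3 gives F##2.

F-double-sharp 2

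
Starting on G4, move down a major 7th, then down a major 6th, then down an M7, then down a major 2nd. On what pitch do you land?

Down a major seventh from G4: Ab3 (11 semitones down).
A major sixth down from Ab3 is Cb3.
A major seventh down from Cb3 is Dbb2.
A major second down from Dbb2 is Cbb2.

Cbb2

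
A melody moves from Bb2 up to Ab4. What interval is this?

B to A spans seven letter names (B-C-D-E-F-G-A), plus an octave — that makes it a fourteenth of some quality.
A major fourteenth would be 23 semitones, but Bb2 to Ab4 is 22 — one semitone narrower, making it a minor fourteenth.
(Equivalently, a compound minor seventh: a minor seventh plus an octave.)

minor fourteenth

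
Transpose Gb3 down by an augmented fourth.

The fourth takes the letter from G down to D.
Moving 6 semitones down from Gb3 (the size of an augmented fourth) reaches Dbb3.

Dbb3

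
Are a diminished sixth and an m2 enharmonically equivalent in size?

7 semitones (diminished sixth) vs 1 semitone (minor second): not equal.

No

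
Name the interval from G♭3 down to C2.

diminished twelfth

Descending from Gb3 to C2 is the same interval as ascending C2 to Gb3.
C to G spans five letter names (C-D-E-F-G), plus an octave, so the interval is some kind of twelfth.
The perfect twelfth is 19 semitones; here we have 18, one semitone narrower: diminished.
(Equivalently, a compound diminished fifth: a diminished fifth plus an octave.)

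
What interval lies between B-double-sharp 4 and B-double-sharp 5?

B to B is the same letter name, plus an octave: an octave.
The perfect octave spans 12 semitones, and B##4 to B##5 is exactly 12 semitones — so this is a perfect octave.

perfect octave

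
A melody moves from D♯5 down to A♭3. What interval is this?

doubly augmented eleventh

Descending from D#5 to Ab3 is the same interval as ascending Ab3 to D#5.
A to D spans four letter names (A-B-C-D), plus an octave: an eleventh.
Ab3 to D#5 spans 19 semitones — two semitones wider than the perfect eleventh (17) — giving a doubly augmented eleventh.
(Equivalently, a compound doubly augmented fourth: a doubly augmented fourth plus an octave.)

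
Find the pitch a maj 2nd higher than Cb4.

Two letter names up from C: D.
A major second is 2 semitones; 2 semitones up from Cb4 gives Db4.

Db4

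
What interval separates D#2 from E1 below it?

major seventh

Descending from D#2 to E1 is the same interval as ascending E1 to D#2.
E to D spans seven letter names (E-F-G-A-B-C-D) — that makes it a seventh of some quality.
E1 to D#2 is 11 semitones, matching the major seventh exactly, so the quality is major.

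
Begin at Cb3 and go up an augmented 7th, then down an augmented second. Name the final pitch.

Up an augmented seventh from Cb3: B3 (12 semitones up).
Down an augmented second from B3: Ab3 (3 semitones down).

Ab3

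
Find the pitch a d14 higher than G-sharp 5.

F 7

Seven letters up from G (plus an octave) reaches F.
A diminished fourteenth spans 21 semitones, so from G#5 the target pitch is F7.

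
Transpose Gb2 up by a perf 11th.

Cb4

Counting four letter names plus an octave up from G lands on C.
A perfect eleventh is 17 semitones; 17 semitones up from Gb2 gives Cb4.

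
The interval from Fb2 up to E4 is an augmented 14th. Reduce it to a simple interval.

Take out an octave (7 from the number): 14 − 7 = 7.
So an augmented fourteenth is an octave plus an augmented seventh. The quality is unchanged.

augmented 7th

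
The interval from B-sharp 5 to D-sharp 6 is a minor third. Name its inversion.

The rule of nine gives the new number: 9 − 3 = 6, so a third becomes a sixth.
Quality inverts too: minor becomes major. That makes the inversion a major sixth.

M6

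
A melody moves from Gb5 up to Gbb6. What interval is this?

diminished octave

G to G is the same letter name, plus an octave — that makes it an octave of some quality.
A perfect octave would be 12 semitones; Gb5 to Gbb6 is 11, one semitone narrower, so the interval is diminished.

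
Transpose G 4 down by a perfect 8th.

For an octave the letter name doesn't change: still G, an octave down.
A perfect octave spans 12 semitones, so from G4 the target pitch is G3.

G 3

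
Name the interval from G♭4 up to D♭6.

perfect 12th

G to D spans five letter names (G-A-B-C-D), plus an octave — that makes it a twelfth of some quality.
Gb4 to Db6 is 19 semitones, matching the perfect twelfth exactly, so the quality is perfect.
(Equivalently, a compound perfect fifth: a perfect fifth plus an octave.)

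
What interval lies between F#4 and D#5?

F to D spans six letter names (F-G-A-B-C-D) — that makes it a sixth of some quality.
Counting semitones, F#4→D#5 is 9, which is the major sixth.

major sixth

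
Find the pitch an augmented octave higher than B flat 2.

For an octave the letter name doesn't change: still B, an octave up.
An augmented octave is 13 semitones; 13 semitones up from Bb2 gives B3.

B 3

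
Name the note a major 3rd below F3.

The third takes the letter from F down to D.
A major third spans 4 semitones, so from F3 the target pitch is Db3.

Db3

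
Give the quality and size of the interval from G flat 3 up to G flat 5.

G to G is the same letter name, plus 2 octaves, so the interval is some kind of fifteenth.
Gb3 to Gb5 is 24 semitones, matching the perfect fifteenth exactly, so the quality is perfect.
(Equivalently, a compound perfect octave: a perfect octave plus an octave.)

perfect 15th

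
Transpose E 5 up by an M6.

Six letter names up from E: C.
A major sixth is 9 semitones; 9 semitones up from E5 gives C#6.

C sharp 6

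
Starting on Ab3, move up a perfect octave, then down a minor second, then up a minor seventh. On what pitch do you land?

Up a perfect octave from Ab3: Ab4 (12 semitones up).
Down a minor second from Ab4: G4 (1 semitone down).
A minor seventh up from G4 is F5.

F5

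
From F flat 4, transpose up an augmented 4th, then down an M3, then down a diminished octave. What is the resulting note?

G 3

Fb4 up an augmented fourth → Bb4 (6 semitones).
Bb4 down a major third → Gb4 (4 semitones).
Gb4 down a diminished octave → G3 (11 semitones).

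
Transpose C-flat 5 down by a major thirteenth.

E-double-flat 3

The thirteenth's letter: C down six letter names plus an octave → E.
A major thirteenth spans 21 semitones, so from Cb5 the target pitch is Ebb3.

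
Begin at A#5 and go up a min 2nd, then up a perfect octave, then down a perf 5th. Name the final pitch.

E6

A minor second up from A#5 is B5.
A perfect octave up from B5 is B6.
A perfect fifth down from B6 is E6.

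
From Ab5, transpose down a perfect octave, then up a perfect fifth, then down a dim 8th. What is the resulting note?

E4

A perfect octave down from Ab5 is Ab4.
A perfect fifth up from Ab4 is Eb5.
A diminished octave down from Eb5 is E4.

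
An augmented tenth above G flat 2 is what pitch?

The tenth's letter: G up three letter names plus an octave → B.
Moving 17 semitones up from Gb2 (the size of an augmented tenth) reaches B3.

B 3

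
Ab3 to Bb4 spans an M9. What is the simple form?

major second

Each octave removed subtracts seven from the number: 9 − 7 = 2.
Quality carries through unchanged, so the simple form is a major second.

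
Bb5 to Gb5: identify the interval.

major 3rd

Descending from Bb5 to Gb5 is the same interval as ascending Gb5 to Bb5.
G to B spans three letter names (G-A-B), so the interval is some kind of third.
Counting semitones, Gb5→Bb5 is 4, which is the major third.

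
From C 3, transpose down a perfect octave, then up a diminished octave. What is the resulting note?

C3 down a perfect octave → C2 (12 semitones).
C2 up a diminished octave → Cb3 (11 semitones).

C flat 3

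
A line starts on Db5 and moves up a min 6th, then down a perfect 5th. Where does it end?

A minor sixth up from Db5 is Bbb5.
Down a perfect fifth from Bbb5: Ebb5 (7 semitones down).

Ebb5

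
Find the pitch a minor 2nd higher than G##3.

A#3

Two letter names up from G: A.
A minor second spans 1 semitone, so from G##3 the target pitch is A#3.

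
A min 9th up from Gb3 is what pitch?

Abb4

Two letters up from G (plus an octave) reaches A.
A minor ninth is 13 semitones; 13 semitones up from Gb3 gives Abb4.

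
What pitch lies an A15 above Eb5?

E7

The letter stays E (same as the start), shifted two octaves up.
An augmented fifteenth spans 25 semitones, so from Eb5 the target pitch is E7.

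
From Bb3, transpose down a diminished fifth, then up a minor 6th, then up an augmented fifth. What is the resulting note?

A diminished fifth down from Bb3 is E3.
A minor sixth up from E3 is C4.
An augmented fifth up from C4 is G#4.

G#4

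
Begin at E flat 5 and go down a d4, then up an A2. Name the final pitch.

C double-sharp 5

A diminished fourth down from Eb5 is B4.
An augmented second up from B4 is C##5.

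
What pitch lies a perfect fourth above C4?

Counting four letter names up from C lands on F.
A perfect fourth spans 5 semitones, so from C4 the target pitch is F4.

F4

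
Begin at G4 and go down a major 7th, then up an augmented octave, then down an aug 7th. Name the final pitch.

Bbb3

A major seventh down from G4 is Ab3.
Ab3 up an augmented octave → A4 (13 semitones).
An augmented seventh down from A4 is Bbb3.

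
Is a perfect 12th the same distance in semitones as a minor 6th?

No

A perfect twelfth is 19 semitones but a minor sixth is 8 semitones — different sizes.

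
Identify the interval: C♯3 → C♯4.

C to C is the same letter name, plus an octave: an octave.
Counting semitones, C#3→C#4 is 12, which is the perfect octave.

P8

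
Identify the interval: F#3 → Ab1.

augmented thirteenth

Descending from F#3 to Ab1 is the same interval as ascending Ab1 to F#3.
A to F spans six letter names (A-B-C-D-E-F), plus an octave: a thirteenth.
A major thirteenth would be 21 semitones; Ab1 to F#3 is 22, one semitone wider, so the interval is augmented.
(Equivalently, a compound augmented sixth: an augmented sixth plus an octave.)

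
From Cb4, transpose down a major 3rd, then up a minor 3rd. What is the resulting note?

Down a major third from Cb4: Abb3 (4 semitones down).
Up a minor third from Abb3: Cbb4 (3 semitones up).

Cbb4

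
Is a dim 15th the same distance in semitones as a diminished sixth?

No

23 semitones (diminished fifteenth) vs 7 semitones (diminished sixth): not equal.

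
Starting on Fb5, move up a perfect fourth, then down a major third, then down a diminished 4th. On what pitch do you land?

Fb5 up a perfect fourth → Bbb5 (5 semitones).
Bbb5 down a major third → Gbb5 (4 semitones).
A diminished fourth down from Gbb5 is Db5.

Db5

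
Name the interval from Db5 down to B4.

Descending from Db5 to B4 is the same interval as ascending B4 to Db5.
B to D spans three letter names (B-C-D) — that makes it a third of some quality.
A major third would be 4 semitones; B4 to Db5 is 2, two semitones narrower, so the interval is diminished.

diminished third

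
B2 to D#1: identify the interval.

Descending from B2 to D#1 is the same interval as ascending D#1 to B2.
D to B spans six letter names (D-E-F-G-A-B), plus an octave — that makes it a thirteenth of some quality.
A major thirteenth would be 21 semitones, but D#1 to B2 is 20 — one semitone narrower, making it a minor thirteenth.
(Equivalently, a compound minor sixth: a minor sixth plus an octave.)

minor thirteenth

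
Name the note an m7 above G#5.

F#6

The seventh takes the letter from G up to F.
A minor seventh spans 10 semitones, so from G#5 the target pitch is F#6.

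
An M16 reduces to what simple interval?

Each octave removed subtracts seven from the number: 16 − 14 = 2.
That makes a major sixteenth a compound major second — 2 octaves plus a major second.

major 2nd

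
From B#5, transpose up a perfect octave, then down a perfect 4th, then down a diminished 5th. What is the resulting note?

B##5

A perfect octave up from B#5 is B#6.
Down a perfect fourth from B#6: F##6 (5 semitones down).
F##6 down a diminished fifth → B##5 (6 semitones).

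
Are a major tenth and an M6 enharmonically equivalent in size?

No

16 semitones (major tenth) vs 9 semitones (major sixth): not equal.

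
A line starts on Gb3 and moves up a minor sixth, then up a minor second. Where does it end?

Gb3 up a minor sixth → Ebb4 (8 semitones).
Ebb4 up a minor second → Fbb4 (1 semitone).

Fbb4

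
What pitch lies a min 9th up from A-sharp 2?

B 3

Two letters up from A (plus an octave) reaches B.
A minor ninth is 13 semitones; 13 semitones up from A#2 gives B3.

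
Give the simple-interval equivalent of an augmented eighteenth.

augmented 4th

Each octave removed subtracts seven from the number: 18 − 14 = 4.
So an augmented eighteenth is 2 octaves plus an augmented fourth. The quality is unchanged.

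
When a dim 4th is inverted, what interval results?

Inverted interval numbers add to nine, so a fourth pairs with a fifth (4 + 5 = 9).
And diminished becomes augmented under inversion, so we get an augmented fifth.

A5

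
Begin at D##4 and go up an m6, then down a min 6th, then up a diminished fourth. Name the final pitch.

D##4 up a minor sixth → B#4 (8 semitones).
A minor sixth down from B#4 is D##4.
D##4 up a diminished fourth → G#4 (4 semitones).

G#4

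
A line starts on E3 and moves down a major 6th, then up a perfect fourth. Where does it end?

Down a major sixth from E3: G2 (9 semitones down).
A perfect fourth up from G2 is C3.

C3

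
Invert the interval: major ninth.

m7

First reduce the compound major ninth to its simple form, a major second.
Interval numbers invert to sum to nine: 2 + 7 = 9, so a second inverts to a seventh.
The quality also flips — major becomes minor — giving a minor seventh.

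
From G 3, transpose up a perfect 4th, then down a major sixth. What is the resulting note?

A perfect fourth up from G3 is C4.
A major sixth down from C4 is Eb3.

E flat 3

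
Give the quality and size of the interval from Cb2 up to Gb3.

P12

C to G spans five letter names (C-D-E-F-G), plus an octave: a twelfth.
The perfect twelfth spans 19 semitones, and Cb2 to Gb3 is exactly 19 semitones — so this is a perfect twelfth.
(Equivalently, a compound perfect fifth: a perfect fifth plus an octave.)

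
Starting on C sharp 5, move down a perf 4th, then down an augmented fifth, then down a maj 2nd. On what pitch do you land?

A perfect fourth down from C#5 is G#4.
An augmented fifth down from G#4 is C4.
A major second down from C4 is Bb3.

B flat 3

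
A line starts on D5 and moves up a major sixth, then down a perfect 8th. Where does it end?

A major sixth up from D5 is B5.
A perfect octave down from B5 is B4.

B4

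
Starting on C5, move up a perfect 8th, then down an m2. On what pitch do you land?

C5 up a perfect octave → C6 (12 semitones).
A minor second down from C6 is B5.

B5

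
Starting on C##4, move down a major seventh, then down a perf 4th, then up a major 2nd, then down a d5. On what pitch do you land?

C##4 down a major seventh → D#3 (11 semitones).
D#3 down a perfect fourth → A#2 (5 semitones).
Up a major second from A#2: B#2 (2 semitones up).
Down a diminished fifth from B#2: E##2 (6 semitones down).

E##2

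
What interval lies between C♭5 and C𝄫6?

C to C is the same letter name, plus an octave, so the interval is some kind of octave.
Cb5 to Cbb6 spans 11 semitones — one semitone narrower than the perfect octave (12) — giving a diminished octave.

d8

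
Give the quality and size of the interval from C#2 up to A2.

minor sixth

C to A spans six letter names (C-D-E-F-G-A), so the interval is some kind of sixth.
C#2 to A2 is 8 semitones, a half step short of the major sixth (9), so this is minor.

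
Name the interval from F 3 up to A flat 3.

minor third

F to A spans three letter names (F-G-A), so the interval is some kind of third.
At 3 semitones, F3→Ab3 falls one short of a major third: minor.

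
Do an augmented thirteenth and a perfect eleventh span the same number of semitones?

No

22 semitones (augmented thirteenth) vs 17 semitones (perfect eleventh): not equal.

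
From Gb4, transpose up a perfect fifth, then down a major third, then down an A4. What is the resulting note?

Fbb4

Gb4 up a perfect fifth → Db5 (7 semitones).
Db5 down a major third → Bbb4 (4 semitones).
Down an augmented fourth from Bbb4: Fbb4 (6 semitones down).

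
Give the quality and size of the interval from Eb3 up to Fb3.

minor 2nd

E to F spans two letter names (E-F), so the interval is some kind of second.
At 1 semitone, Eb3→Fb3 falls one short of a major second: minor.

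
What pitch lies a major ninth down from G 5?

F 4

Two letters down from G (plus an octave) reaches F.
A major ninth is 14 semitones; 14 semitones down from G5 gives F4.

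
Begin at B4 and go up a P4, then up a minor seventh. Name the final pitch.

D6

Up a perfect fourth from B4: E5 (5 semitones up).
A minor seventh up from E5 is D6.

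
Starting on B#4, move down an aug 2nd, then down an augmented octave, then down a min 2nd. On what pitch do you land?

An augmented second down from B#4 is A4.
An augmented octave down from A4 is Ab3.
Ab3 down a minor second → G3 (1 semitone).

G3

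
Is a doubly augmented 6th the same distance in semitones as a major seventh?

A doubly augmented sixth spans 11 semitones, and a major seventh also spans 11 semitones — they're enharmonic.

Yes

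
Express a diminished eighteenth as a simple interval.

Subtracting seven from the interval number removes an octave: 18 − 14 = 4.
So a diminished eighteenth is 2 octaves plus a diminished fourth. The quality is unchanged.

d4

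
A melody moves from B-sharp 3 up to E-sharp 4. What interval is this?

B to E spans four letter names (B-C-D-E), so the interval is some kind of fourth.
B#3 to E#4 is 5 semitones, matching the perfect fourth exactly, so the quality is perfect.

P4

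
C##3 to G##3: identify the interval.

perfect fifth

C to G spans five letter names (C-D-E-F-G), so the interval is some kind of fifth.
The perfect fifth spans 7 semitones, and C##3 to G##3 is exactly 7 semitones — so this is a perfect fifth.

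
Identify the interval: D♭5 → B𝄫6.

D to B spans six letter names (D-E-F-G-A-B), plus an octave, so the interval is some kind of thirteenth.
A major thirteenth would be 21 semitones, but Db5 to Bbb6 is 20 — one semitone narrower, making it a minor thirteenth.
(Equivalently, a compound minor sixth: a minor sixth plus an octave.)

minor thirteenth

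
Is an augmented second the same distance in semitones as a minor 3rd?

An augmented second = 3 semitones = a minor third; enharmonically equal.

Yes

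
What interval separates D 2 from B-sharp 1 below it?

Descending from D2 to B#1 is the same interval as ascending B#1 to D2.
B to D spans three letter names (B-C-D) — that makes it a third of some quality.
The major third is 4 semitones; here we have 2, two semitones narrower: diminished.

diminished 3rd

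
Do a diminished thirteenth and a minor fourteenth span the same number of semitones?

19 semitones (diminished thirteenth) vs 22 semitones (minor fourteenth): not equal.

No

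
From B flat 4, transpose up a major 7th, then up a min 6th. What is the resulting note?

Up a major seventh from Bb4: A5 (11 semitones up).
A minor sixth up from A5 is F6.

F 6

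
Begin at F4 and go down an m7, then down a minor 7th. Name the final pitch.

A2

A minor seventh down from F4 is G3.
Down a minor seventh from G3: A2 (10 semitones down).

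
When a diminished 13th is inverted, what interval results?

augmented 3rd

First reduce the compound diminished thirteenth to its simple form, a diminished sixth.
The rule of nine gives the new number: 9 − 6 = 3, so a sixth becomes a third.
And diminished becomes augmented under inversion, so we get an augmented third.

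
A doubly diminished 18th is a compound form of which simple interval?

doubly diminished fourth

Each octave removed subtracts seven from the number: 18 − 14 = 4.
That makes a doubly diminished eighteenth a compound doubly diminished fourth — 2 octaves plus a doubly diminished fourth.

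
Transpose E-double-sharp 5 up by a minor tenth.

Counting three letter names plus an octave up from E lands on G.
A minor tenth is 15 semitones; 15 semitones up from E##5 gives G##6.

G-double-sharp 6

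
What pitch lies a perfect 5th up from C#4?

G#4

Five letter names up from C: G.
A perfect fifth is 7 semitones; 7 semitones up from C#4 gives G#4.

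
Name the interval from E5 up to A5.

E to A spans four letter names (E-F-G-A): a fourth.
Counting semitones, E5→A5 is 5, which is the perfect fourth.

P4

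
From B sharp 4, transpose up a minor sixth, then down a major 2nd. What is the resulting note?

B#4 up a minor sixth → G#5 (8 semitones).
G#5 down a major second → F#5 (2 semitones).

F sharp 5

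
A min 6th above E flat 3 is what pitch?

Counting six letter names up from E lands on C.
A minor sixth is 8 semitones; 8 semitones up from Eb3 gives Cb4.

C flat 4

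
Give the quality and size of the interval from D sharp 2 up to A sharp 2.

perfect fifth

D to A spans five letter names (D-E-F-G-A): a fifth.
Counting semitones, D#2→A#2 is 7, which is the perfect fifth.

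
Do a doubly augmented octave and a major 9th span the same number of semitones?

Both span 14 semitones: a doubly augmented octave and a major ninth are the same chromatic distance.

Yes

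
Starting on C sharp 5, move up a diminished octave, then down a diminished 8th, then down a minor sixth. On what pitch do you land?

C#5 up a diminished octave → C6 (11 semitones).
Down a diminished octave from C6: C#5 (11 semitones down).
A minor sixth down from C#5 is E#4.

E sharp 4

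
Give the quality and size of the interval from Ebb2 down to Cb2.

minor 3rd

Descending from Ebb2 to Cb2 is the same interval as ascending Cb2 to Ebb2.
C to E spans three letter names (C-D-E), so the interval is some kind of third.
A major third would be 4 semitones, but Cb2 to Ebb2 is 3 — one semitone narrower, making it a minor third.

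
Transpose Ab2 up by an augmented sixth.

Six letter names up from A: F.
An augmented sixth is 10 semitones; 10 semitones up from Ab2 gives F#3.

F#3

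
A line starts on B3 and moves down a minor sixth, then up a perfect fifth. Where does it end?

B3 down a minor sixth → D#3 (8 semitones).
Up a perfect fifth from D#3: A#3 (7 semitones up).

A#3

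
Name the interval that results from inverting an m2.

major 7th

Interval numbers invert to sum to nine: 2 + 7 = 9, so a second inverts to a seventh.
And minor becomes major under inversion, so we get a major seventh.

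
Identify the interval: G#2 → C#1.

perfect twelfth

Descending from G#2 to C#1 is the same interval as ascending C#1 to G#2.
C to G spans five letter names (C-D-E-F-G), plus an octave — that makes it a twelfth of some quality.
Counting semitones, C#1→G#2 is 19, which is the perfect twelfth.
(Equivalently, a compound perfect fifth: a perfect fifth plus an octave.)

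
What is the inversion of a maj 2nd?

Interval numbers invert to sum to nine: 2 + 7 = 9, so a second inverts to a seventh.
And major becomes minor under inversion, so we get a minor seventh.

minor seventh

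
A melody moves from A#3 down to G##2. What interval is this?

Descending from A#3 to G##2 is the same interval as ascending G##2 to A#3.
G to A spans two letter names (G-A), plus an octave — that makes it a ninth of some quality.
At 13 semitones, G##2→A#3 falls one short of a major ninth: minor.
(Equivalently, a compound minor second: a minor second plus an octave.)

minor ninth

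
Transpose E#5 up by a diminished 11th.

A6

The eleventh's letter: E up four letter names plus an octave → A.
A diminished eleventh spans 16 semitones, so from E#5 the target pitch is A6.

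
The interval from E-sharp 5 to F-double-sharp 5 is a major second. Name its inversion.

m7

Inverted interval numbers add to nine, so a second pairs with a seventh (2 + 7 = 9).
The quality also flips — major becomes minor — giving a minor seventh.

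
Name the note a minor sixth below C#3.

E#2

Six letter names down from C: E.
Moving 8 semitones down from C#3 (the size of a minor sixth) reaches E#2.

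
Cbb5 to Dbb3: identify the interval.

minor fourteenth

Descending from Cbb5 to Dbb3 is the same interval as ascending Dbb3 to Cbb5.
D to C spans seven letter names (D-E-F-G-A-B-C), plus an octave, so the interval is some kind of fourteenth.
At 22 semitones, Dbb3→Cbb5 falls one short of a major fourteenth: minor.
(Equivalently, a compound minor seventh: a minor seventh plus an octave.)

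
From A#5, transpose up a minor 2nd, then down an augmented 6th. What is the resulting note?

A minor second up from A#5 is B5.
B5 down an augmented sixth → Db5 (10 semitones).

Db5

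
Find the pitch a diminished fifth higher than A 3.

E-flat 4

The fifth takes the letter from A up to E.
Moving 6 semitones up from A3 (the size of a diminished fifth) reaches Eb4.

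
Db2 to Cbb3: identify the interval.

d7

D to C spans seven letter names (D-E-F-G-A-B-C), so the interval is some kind of seventh.
Db2 to Cbb3 spans 9 semitones — two semitones narrower than the major seventh (11) — giving a diminished seventh.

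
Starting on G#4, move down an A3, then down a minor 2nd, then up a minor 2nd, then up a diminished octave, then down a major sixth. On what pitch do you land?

Gbb4

Down an augmented third from G#4: Eb4 (5 semitones down).
Eb4 down a minor second → D4 (1 semitone).
Up a minor second from D4: Eb4 (1 semitone up).
A diminished octave up from Eb4 is Ebb5.
Ebb5 down a major sixth → Gbb4 (9 semitones).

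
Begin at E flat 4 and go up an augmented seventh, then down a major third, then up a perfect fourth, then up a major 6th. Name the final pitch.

C sharp 6

An augmented seventh up from Eb4 is D#5.
A major third down from D#5 is B4.
Up a perfect fourth from B4: E5 (5 semitones up).
A major sixth up from E5 is C#6.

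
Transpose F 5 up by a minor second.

G flat 5

Two letter names up from F: G.
Moving 1 semitone up from F5 (the size of a minor second) reaches Gb5.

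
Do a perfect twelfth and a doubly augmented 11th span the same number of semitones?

Yes

A perfect twelfth = 19 semitones = a doubly augmented eleventh; enharmonically equal.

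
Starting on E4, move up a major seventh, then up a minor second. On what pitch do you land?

A major seventh up from E4 is D#5.
A minor second up from D#5 is E5.

E5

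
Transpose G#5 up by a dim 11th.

The eleventh's letter: G up four letter names plus an octave → C.
A diminished eleventh spans 16 semitones, so from G#5 the target pitch is C7.

C7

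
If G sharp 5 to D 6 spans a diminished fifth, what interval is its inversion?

Inverted interval numbers add to nine, so a fifth pairs with a fourth (5 + 4 = 9).
And diminished becomes augmented under inversion, so we get an augmented fourth.

augmented 4th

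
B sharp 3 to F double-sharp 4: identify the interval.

perfect 5th

B to F spans five letter names (B-C-D-E-F), so the interval is some kind of fifth.
B#3 to F##4 is 7 semitones, matching the perfect fifth exactly, so the quality is perfect.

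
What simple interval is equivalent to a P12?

Subtracting seven from the interval number removes an octave: 12 − 7 = 5.
Quality carries through unchanged, so the simple form is a perfect fifth.

perfect 5th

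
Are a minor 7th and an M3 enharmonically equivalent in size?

A minor seventh spans 10 semitones; a major third spans 4 semitones. They differ by 6.

No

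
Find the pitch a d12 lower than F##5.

B##3

Five letters down from F (plus an octave) reaches B.
A diminished twelfth spans 18 semitones, so from F##5 the target pitch is B##3.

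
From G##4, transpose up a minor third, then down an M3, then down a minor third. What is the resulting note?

Up a minor third from G##4: B#4 (3 semitones up).
Down a major third from B#4: G#4 (4 semitones down).
G#4 down a minor third → E#4 (3 semitones).

E#4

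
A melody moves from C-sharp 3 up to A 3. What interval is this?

C to A spans six letter names (C-D-E-F-G-A): a sixth.
At 8 semitones, C#3→A3 falls one short of a major sixth: minor.

minor sixth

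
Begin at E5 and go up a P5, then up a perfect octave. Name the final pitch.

E5 up a perfect fifth → B5 (7 semitones).
A perfect octave up from B5 is B6.

B6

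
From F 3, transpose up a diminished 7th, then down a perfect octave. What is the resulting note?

Up a diminished seventh from F3: Ebb4 (9 semitones up).
A perfect octave down from Ebb4 is Ebb3.

E double-flat 3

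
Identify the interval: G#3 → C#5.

perfect eleventh

G to C spans four letter names (G-A-B-C), plus an octave, so the interval is some kind of eleventh.
G#3 to C#5 is 17 semitones, matching the perfect eleventh exactly, so the quality is perfect.
(Equivalently, a compound perfect fourth: a perfect fourth plus an octave.)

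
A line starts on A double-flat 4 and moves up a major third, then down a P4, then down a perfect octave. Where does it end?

G flat 3

A major third up from Abb4 is Cb5.
Down a perfect fourth from Cb5: Gb4 (5 semitones down).
Down a perfect octave from Gb4: Gb3 (12 semitones down).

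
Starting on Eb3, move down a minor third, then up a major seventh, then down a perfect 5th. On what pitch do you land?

Eb3 down a minor third → C3 (3 semitones).
Up a major seventh from C3: B3 (11 semitones up).
Down a perfect fifth from B3: E3 (7 semitones down).

E3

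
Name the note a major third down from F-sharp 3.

D 3

Three letter names down from F: D.
Moving 4 semitones down from F#3 (the size of a major third) reaches D3.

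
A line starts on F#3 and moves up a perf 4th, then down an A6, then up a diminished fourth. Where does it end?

Gbb3

A perfect fourth up from F#3 is B3.
An augmented sixth down from B3 is Db3.
Up a diminished fourth from Db3: Gbb3 (4 semitones up).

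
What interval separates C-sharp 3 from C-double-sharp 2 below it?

Descending from C#3 to C##2 is the same interval as ascending C##2 to C#3.
C to C is the same letter name, plus an octave: an octave.
A perfect octave would be 12 semitones; C##2 to C#3 is 11, one semitone narrower, so the interval is diminished.

diminished octave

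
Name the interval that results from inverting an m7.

major 2nd

The rule of nine gives the new number: 9 − 7 = 2, so a seventh becomes a second.
And minor becomes major under inversion, so we get a major second.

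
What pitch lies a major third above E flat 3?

Three letter names up from E: G.
A major third spans 4 semitones, so from Eb3 the target pitch is G3.

G 3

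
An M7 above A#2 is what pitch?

The seventh takes the letter from A up to G.
A major seventh spans 11 semitones, so from A#2 the target pitch is G##3.

G##3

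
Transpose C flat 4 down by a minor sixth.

Six letter names down from C: E.
Moving 8 semitones down from Cb4 (the size of a minor sixth) reaches Eb3.

E flat 3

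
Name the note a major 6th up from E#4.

C##5

The sixth takes the letter from E up to C.
Moving 9 semitones up from E#4 (the size of a major sixth) reaches C##5.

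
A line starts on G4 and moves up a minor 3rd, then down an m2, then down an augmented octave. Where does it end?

A minor third up from G4 is Bb4.
Bb4 down a minor second → A4 (1 semitone).
Down an augmented octave from A4: Ab3 (13 semitones down).

Ab3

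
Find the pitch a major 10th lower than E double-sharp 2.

C double-sharp 1

The tenth's letter: E down three letter names plus an octave → C.
A major tenth is 16 semitones; 16 semitones down from E##2 gives C##1.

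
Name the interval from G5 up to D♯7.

G to D spans five letter names (G-A-B-C-D), plus an octave: a twelfth.
G5 to D#7 spans 20 semitones — one semitone wider than the perfect twelfth (19) — giving an augmented twelfth.
(Equivalently, a compound augmented fifth: an augmented fifth plus an octave.)

A12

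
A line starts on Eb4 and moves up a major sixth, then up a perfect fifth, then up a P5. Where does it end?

Eb4 up a major sixth → C5 (9 semitones).
A perfect fifth up from C5 is G5.
Up a perfect fifth from G5: D6 (7 semitones up).

D6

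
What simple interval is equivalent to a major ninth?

Take out an octave (7 from the number): 9 − 7 = 2.
That makes a major ninth a compound major second — an octave plus a major second.

major second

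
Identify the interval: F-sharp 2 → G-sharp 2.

F to G spans two letter names (F-G), so the interval is some kind of second.
The major second spans 2 semitones, and F#2 to G#2 is exactly 2 semitones — so this is a major second.

major 2nd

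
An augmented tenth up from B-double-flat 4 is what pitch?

D 6

The tenth's letter: B up three letter names plus an octave → D.
An augmented tenth is 17 semitones; 17 semitones up from Bbb4 gives D6.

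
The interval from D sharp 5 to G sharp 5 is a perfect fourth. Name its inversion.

The rule of nine gives the new number: 9 − 4 = 5, so a fourth becomes a fifth.
And perfect stays perfect under inversion, so we get a perfect fifth.

perfect fifth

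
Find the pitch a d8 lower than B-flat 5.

B 4

An octave keeps the letter name B, an octave down from B.
A diminished octave spans 11 semitones, so from Bb5 the target pitch is B4.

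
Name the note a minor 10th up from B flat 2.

D flat 4

The tenth's letter: B up three letter names plus an octave → D.
A minor tenth is 15 semitones; 15 semitones up from Bb2 gives Db4.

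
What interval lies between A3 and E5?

A to E spans five letter names (A-B-C-D-E), plus an octave — that makes it a twelfth of some quality.
A3 to E5 is 19 semitones, matching the perfect twelfth exactly, so the quality is perfect.
(Equivalently, a compound perfect fifth: a perfect fifth plus an octave.)

perfect 12th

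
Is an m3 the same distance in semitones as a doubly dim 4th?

Yes

Both span 3 semitones: a minor third and a doubly diminished fourth are the same chromatic distance.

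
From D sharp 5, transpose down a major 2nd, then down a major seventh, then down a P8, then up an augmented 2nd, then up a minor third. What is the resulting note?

G sharp 3

Down a major second from D#5: C#5 (2 semitones down).
A major seventh down from C#5 is D4.
A perfect octave down from D4 is D3.
An augmented second up from D3 is E#3.
Up a minor third from E#3: G#3 (3 semitones up).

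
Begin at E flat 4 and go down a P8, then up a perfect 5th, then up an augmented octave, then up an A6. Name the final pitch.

G double-sharp 5

Down a perfect octave from Eb4: Eb3 (12 semitones down).
A perfect fifth up from Eb3 is Bb3.
Up an augmented octave from Bb3: B4 (13 semitones up).
Up an augmented sixth from B4: G##5 (10 semitones up).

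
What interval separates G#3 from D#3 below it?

Descending from G#3 to D#3 is the same interval as ascending D#3 to G#3.
D to G spans four letter names (D-E-F-G) — that makes it a fourth of some quality.
Counting semitones, D#3→G#3 is 5, which is the perfect fourth.

perfect 4th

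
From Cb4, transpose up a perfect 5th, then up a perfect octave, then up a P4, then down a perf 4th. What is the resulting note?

Gb5

Cb4 up a perfect fifth → Gb4 (7 semitones).
Up a perfect octave from Gb4: Gb5 (12 semitones up).
Gb5 up a perfect fourth → Cb6 (5 semitones).
Down a perfect fourth from Cb6: Gb5 (5 semitones down).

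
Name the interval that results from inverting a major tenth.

minor 6th

First reduce the compound major tenth to its simple form, a major third.
Interval numbers invert to sum to nine: 3 + 6 = 9, so a third inverts to a sixth.
And major becomes minor under inversion, so we get a minor sixth.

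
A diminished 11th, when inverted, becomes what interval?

augmented fifth

First reduce the compound diminished eleventh to its simple form, a diminished fourth.
Inverted interval numbers add to nine, so a fourth pairs with a fifth (4 + 5 = 9).
Quality inverts too: diminished becomes augmented. That makes the inversion an augmented fifth.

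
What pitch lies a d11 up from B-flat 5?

The eleventh's letter: B up four letter names plus an octave → E.
A diminished eleventh spans 16 semitones, so from Bb5 the target pitch is Ebb7.

E-double-flat 7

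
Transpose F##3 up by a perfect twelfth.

C##5

Five letters up from F (plus an octave) reaches C.
A perfect twelfth spans 19 semitones, so from F##3 the target pitch is C##5.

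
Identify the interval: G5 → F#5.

Descending from G5 to F#5 is the same interval as ascending F#5 to G5.
F to G spans two letter names (F-G) — that makes it a second of some quality.
A major second would be 2 semitones, but F#5 to G5 is 1 — one semitone narrower, making it a minor second.

minor 2nd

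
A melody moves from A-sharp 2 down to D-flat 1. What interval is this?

doubly augmented 12th

Descending from A#2 to Db1 is the same interval as ascending Db1 to A#2.
D to A spans five letter names (D-E-F-G-A), plus an octave, so the interval is some kind of twelfth.
Db1 to A#2 spans 21 semitones — two semitones wider than the perfect twelfth (19) — giving a doubly augmented twelfth.
(Equivalently, a compound doubly augmented fifth: a doubly augmented fifth plus an octave.)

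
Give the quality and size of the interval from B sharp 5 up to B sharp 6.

perfect octave

B to B is the same letter name, plus an octave — that makes it an octave of some quality.
The perfect octave spans 12 semitones, and B#5 to B#6 is exactly 12 semitones — so this is a perfect octave.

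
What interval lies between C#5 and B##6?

augmented fourteenth

C to B spans seven letter names (C-D-E-F-G-A-B), plus an octave, so the interval is some kind of fourteenth.
C#5 to B##6 spans 24 semitones — one semitone wider than the major fourteenth (23) — giving an augmented fourteenth.
(Equivalently, a compound augmented seventh: an augmented seventh plus an octave.)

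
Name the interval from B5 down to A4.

M9

Descending from B5 to A4 is the same interval as ascending A4 to B5.
A to B spans two letter names (A-B), plus an octave: a ninth.
Counting semitones, A4→B5 is 14, which is the major ninth.
(Equivalently, a compound major second: a major second plus an octave.)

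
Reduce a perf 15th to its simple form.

Each octave removed subtracts seven from the number: 15 − 7 = 8.
Quality carries through unchanged, so the simple form is a perfect octave.

perfect 8th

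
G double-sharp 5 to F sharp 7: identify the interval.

G to F spans seven letter names (G-A-B-C-D-E-F), plus an octave, so the interval is some kind of fourteenth.
A major fourteenth would be 23 semitones; G##5 to F#7 is 21, two semitones narrower, so the interval is diminished.
(Equivalently, a compound diminished seventh: a diminished seventh plus an octave.)

diminished fourteenth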